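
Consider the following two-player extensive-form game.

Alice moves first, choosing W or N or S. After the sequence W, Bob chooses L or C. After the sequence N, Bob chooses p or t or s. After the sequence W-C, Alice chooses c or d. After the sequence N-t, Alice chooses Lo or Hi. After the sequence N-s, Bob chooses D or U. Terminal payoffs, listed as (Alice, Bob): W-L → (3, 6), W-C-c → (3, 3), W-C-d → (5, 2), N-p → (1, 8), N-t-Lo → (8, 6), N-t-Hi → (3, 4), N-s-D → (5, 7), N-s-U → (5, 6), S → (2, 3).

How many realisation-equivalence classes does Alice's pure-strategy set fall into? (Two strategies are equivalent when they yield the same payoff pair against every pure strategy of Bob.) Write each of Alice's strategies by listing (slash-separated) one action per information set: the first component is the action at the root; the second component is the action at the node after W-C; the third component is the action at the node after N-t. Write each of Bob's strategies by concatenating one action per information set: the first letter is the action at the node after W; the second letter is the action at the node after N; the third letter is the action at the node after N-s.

5

Alice has 12 pure strategies: W/c/Lo, W/c/Hi, W/d/Lo, W/d/Hi, N/c/Lo, N/c/Hi, N/d/Lo, N/d/Hi, S/c/Lo, S/c/Hi, S/d/Lo, S/d/Hi. Columns: LpD, LpU, LtD, LtU, LsD, LsU, CpD, CpU, CtD, CtU, CsD, CsU.
{W/c/Lo, W/c/Hi} → row (3,6) (3,6) (3,6) (3,6) (3,6) (3,6) (3,3) (3,3) (3,3) (3,3) (3,3) (3,3)
{W/d/Lo, W/d/Hi} → row (3,6) (3,6) (3,6) (3,6) (3,6) (3,6) (5,2) (5,2) (5,2) (5,2) (5,2) (5,2)
{N/c/Lo, N/d/Lo} → row (1,8) (1,8) (8,6) (8,6) (5,7) (5,6) (1,8) (1,8) (8,6) (8,6) (5,7) (5,6)
{N/c/Hi, N/d/Hi} → row (1,8) (1,8) (3,4) (3,4) (5,7) (5,6) (1,8) (1,8) (3,4) (3,4) (5,7) (5,6)
{S/c/Lo, S/c/Hi, S/d/Lo, S/d/Hi} → row (2,3) (2,3) (2,3) (2,3) (2,3) (2,3) (2,3) (2,3) (2,3) (2,3) (2,3) (2,3)
That's 5 distinct rows out of 12 strategies.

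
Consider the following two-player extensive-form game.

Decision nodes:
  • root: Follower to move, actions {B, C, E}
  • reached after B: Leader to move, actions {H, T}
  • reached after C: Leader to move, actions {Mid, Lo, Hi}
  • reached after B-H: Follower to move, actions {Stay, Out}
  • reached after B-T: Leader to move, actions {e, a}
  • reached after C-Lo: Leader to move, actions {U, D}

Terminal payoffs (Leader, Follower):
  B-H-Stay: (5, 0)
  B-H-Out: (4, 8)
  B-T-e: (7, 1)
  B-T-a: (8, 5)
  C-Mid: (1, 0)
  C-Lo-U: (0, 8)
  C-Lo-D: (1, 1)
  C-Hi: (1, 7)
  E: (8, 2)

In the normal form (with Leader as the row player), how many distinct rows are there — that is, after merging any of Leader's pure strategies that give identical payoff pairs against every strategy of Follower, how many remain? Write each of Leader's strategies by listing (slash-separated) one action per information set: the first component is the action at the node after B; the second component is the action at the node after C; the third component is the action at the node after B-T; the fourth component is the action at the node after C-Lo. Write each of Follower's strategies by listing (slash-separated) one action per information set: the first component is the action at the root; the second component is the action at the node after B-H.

Leader has 24 pure strategies: H/Mid/e/U, H/Mid/e/D, H/Mid/a/U, H/Mid/a/D, H/Lo/e/U, H/Lo/e/D, H/Lo/a/U, H/Lo/a/D, H/Hi/e/U, H/Hi/e/D, H/Hi/a/U, H/Hi/a/D, T/Mid/e/U, T/Mid/e/D, T/Mid/a/U, T/Mid/a/D, T/Lo/e/U, T/Lo/e/D, T/Lo/a/U, T/Lo/a/D, T/Hi/e/U, T/Hi/e/D, T/Hi/a/U, T/Hi/a/D. Columns: B/Stay, B/Out, C/Stay, C/Out, E/Stay, E/Out.
{H/Mid/e/U, H/Mid/e/D, H/Mid/a/U, H/Mid/a/D} → row (5,0) (4,8) (1,0) (1,0) (8,2) (8,2)
{H/Lo/e/U, H/Lo/a/U} → row (5,0) (4,8) (0,8) (0,8) (8,2) (8,2)
{H/Lo/e/D, H/Lo/a/D} → row (5,0) (4,8) (1,1) (1,1) (8,2) (8,2)
{H/Hi/e/U, H/Hi/e/D, H/Hi/a/U, H/Hi/a/D} → row (5,0) (4,8) (1,7) (1,7) (8,2) (8,2)
{T/Mid/e/U, T/Mid/e/D} → row (7,1) (7,1) (1,0) (1,0) (8,2) (8,2)
{T/Mid/a/U, T/Mid/a/D} → row (8,5) (8,5) (1,0) (1,0) (8,2) (8,2)
{T/Lo/e/U} → row (7,1) (7,1) (0,8) (0,8) (8,2) (8,2)
{T/Lo/e/D} → row (7,1) (7,1) (1,1) (1,1) (8,2) (8,2)
{T/Lo/a/U} → row (8,5) (8,5) (0,8) (0,8) (8,2) (8,2)
{T/Lo/a/D} → row (8,5) (8,5) (1,1) (1,1) (8,2) (8,2)
{T/Hi/e/U, T/Hi/e/D} → row (7,1) (7,1) (1,7) (1,7) (8,2) (8,2)
{T/Hi/a/U, T/Hi/a/D} → row (8,5) (8,5) (1,7) (1,7) (8,2) (8,2)
That's 12 distinct rows out of 24 strategies.

12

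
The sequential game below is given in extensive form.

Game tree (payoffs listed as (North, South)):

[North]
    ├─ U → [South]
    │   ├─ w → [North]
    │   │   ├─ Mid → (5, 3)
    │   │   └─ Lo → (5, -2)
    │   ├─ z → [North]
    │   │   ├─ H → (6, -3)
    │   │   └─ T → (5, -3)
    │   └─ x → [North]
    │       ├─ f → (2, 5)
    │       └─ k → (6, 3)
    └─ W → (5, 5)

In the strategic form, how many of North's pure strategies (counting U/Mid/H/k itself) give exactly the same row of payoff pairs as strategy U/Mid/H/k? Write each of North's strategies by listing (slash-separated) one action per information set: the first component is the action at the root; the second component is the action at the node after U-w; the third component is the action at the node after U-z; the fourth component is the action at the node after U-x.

Row for U/Mid/H/k (columns w, z, x): (5,3) (6,-3) (6,3).
Every one of North's information sets is on the play path for some reply by South when North follows U/Mid/H/k.
Changing the action at any of them therefore changes at least one column, so only U/Mid/H/k itself gives this row.

1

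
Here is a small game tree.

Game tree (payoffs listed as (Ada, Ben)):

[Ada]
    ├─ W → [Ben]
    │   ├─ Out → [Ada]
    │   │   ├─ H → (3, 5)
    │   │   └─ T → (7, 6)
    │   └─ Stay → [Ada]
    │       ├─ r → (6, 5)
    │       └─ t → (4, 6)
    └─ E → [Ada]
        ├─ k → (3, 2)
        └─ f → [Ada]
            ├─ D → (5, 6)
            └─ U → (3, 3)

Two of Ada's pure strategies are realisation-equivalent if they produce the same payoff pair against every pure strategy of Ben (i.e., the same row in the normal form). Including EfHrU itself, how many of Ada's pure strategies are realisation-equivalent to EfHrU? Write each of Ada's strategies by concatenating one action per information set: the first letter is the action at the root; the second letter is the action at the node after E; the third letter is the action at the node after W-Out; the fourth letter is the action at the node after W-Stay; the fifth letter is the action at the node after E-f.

Row for EfHrU (columns Out, Stay): (3,3) (3,3).
Under EfHrU, Ada's choice at the node after W-Out and at the node after W-Stay can never be reached regardless of what Ben does, so varying those choices leaves every outcome unchanged.
Holding the reachable choices fixed and varying the unreachable ones freely already gives 2 × 2 = 4 equivalent strategies.
No other strategy reproduces this row, so those 4 are the full class: EfHrU, EfHtU, EfTrU, EfTtU.

4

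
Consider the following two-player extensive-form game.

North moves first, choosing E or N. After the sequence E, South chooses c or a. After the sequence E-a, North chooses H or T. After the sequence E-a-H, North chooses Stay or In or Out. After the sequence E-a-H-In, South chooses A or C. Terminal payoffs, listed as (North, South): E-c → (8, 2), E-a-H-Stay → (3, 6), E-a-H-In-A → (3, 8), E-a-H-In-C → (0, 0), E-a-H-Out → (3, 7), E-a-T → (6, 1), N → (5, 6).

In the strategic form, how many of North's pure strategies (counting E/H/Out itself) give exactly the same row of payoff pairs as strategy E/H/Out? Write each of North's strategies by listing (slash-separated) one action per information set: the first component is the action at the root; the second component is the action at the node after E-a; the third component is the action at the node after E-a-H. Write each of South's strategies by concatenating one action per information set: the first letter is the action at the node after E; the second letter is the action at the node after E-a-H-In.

Row for E/H/Out (columns cA, cC, aA, aC): (8,2) (8,2) (3,7) (3,7).
Every one of North's information sets is on the play path for some reply by South when North follows E/H/Out.
Changing the action at any of them therefore changes at least one column, so only E/H/Out itself gives this row.

1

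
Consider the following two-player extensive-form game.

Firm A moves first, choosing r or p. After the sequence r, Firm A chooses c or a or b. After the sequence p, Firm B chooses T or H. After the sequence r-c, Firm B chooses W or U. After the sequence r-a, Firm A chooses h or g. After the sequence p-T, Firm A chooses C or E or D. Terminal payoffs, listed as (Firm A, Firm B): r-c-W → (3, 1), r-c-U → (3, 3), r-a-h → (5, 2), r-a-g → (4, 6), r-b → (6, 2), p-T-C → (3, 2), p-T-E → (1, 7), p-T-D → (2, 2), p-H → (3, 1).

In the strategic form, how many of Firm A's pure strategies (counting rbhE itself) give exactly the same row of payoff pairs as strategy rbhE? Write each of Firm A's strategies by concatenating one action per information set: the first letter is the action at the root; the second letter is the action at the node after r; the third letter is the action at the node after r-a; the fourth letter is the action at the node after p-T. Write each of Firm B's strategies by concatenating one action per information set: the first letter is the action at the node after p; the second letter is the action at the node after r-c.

6

Row for rbhE (columns TW, TU, HW, HU): (6,2) (6,2) (6,2) (6,2).
Under rbhE, Firm A's choice at the node after r-a and at the node after p-T can never be reached regardless of what Firm B does, so varying those choices leaves every outcome unchanged.
Holding the reachable choices fixed and varying the unreachable ones freely already gives 2 × 3 = 6 equivalent strategies.
No other strategy reproduces this row, so those 6 are the full class: rbhC, rbhE, rbhD, rbgC, rbgE, rbgD.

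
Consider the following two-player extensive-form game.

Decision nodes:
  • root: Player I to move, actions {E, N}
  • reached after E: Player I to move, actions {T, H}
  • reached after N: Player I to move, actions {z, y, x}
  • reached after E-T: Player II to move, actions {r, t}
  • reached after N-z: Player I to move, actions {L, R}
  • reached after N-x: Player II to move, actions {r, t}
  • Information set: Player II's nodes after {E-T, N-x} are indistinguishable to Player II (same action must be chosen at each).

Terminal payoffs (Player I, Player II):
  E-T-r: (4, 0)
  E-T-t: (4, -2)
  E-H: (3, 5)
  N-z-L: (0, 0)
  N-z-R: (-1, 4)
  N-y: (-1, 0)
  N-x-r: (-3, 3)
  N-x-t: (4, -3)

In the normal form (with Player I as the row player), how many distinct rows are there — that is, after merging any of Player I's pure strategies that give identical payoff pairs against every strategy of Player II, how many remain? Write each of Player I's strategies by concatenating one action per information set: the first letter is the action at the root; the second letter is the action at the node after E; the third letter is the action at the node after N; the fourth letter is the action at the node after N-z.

Player I has 24 pure strategies: ETzL, ETzR, ETyL, ETyR, ETxL, ETxR, EHzL, EHzR, EHyL, EHyR, EHxL, EHxR, NTzL, NTzR, NTyL, NTyR, NTxL, NTxR, NHzL, NHzR, NHyL, NHyR, NHxL, NHxR. Columns: r, t.
{ETzL, ETzR, ETyL, ETyR, ETxL, ETxR} → row (4,0) (4,-2)
{EHzL, EHzR, EHyL, EHyR, EHxL, EHxR} → row (3,5) (3,5)
{NTzL, NHzL} → row (0,0) (0,0)
{NTzR, NHzR} → row (-1,4) (-1,4)
{NTyL, NTyR, NHyL, NHyR} → row (-1,0) (-1,0)
{NTxL, NTxR, NHxL, NHxR} → row (-3,3) (4,-3)
That's 6 distinct rows out of 24 strategies.

6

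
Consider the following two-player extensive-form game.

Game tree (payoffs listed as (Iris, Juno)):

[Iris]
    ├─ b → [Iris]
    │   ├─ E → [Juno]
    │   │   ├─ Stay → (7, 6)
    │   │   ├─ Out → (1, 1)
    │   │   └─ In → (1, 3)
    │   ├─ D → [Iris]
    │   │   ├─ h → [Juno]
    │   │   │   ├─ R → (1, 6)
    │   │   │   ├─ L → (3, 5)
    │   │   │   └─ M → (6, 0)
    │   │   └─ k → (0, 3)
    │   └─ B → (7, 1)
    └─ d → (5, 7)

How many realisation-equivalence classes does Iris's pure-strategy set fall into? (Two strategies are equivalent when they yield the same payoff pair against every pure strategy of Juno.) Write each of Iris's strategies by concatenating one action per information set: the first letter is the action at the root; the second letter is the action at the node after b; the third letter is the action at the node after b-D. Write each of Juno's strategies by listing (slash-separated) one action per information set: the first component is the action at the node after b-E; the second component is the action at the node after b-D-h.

Iris has 12 pure strategies: bEh, bEk, bDh, bDk, bBh, bBk, dEh, dEk, dDh, dDk, dBh, dBk. Columns: Stay/R, Stay/L, Stay/M, Out/R, Out/L, Out/M, In/R, In/L, In/M.
{bEh, bEk} → row (7,6) (7,6) (7,6) (1,1) (1,1) (1,1) (1,3) (1,3) (1,3)
{bDh} → row (1,6) (3,5) (6,0) (1,6) (3,5) (6,0) (1,6) (3,5) (6,0)
{bDk} → row (0,3) (0,3) (0,3) (0,3) (0,3) (0,3) (0,3) (0,3) (0,3)
{bBh, bBk} → row (7,1) (7,1) (7,1) (7,1) (7,1) (7,1) (7,1) (7,1) (7,1)
{dEh, dEk, dDh, dDk, dBh, dBk} → row (5,7) (5,7) (5,7) (5,7) (5,7) (5,7) (5,7) (5,7) (5,7)
That's 5 distinct rows out of 12 strategies.

5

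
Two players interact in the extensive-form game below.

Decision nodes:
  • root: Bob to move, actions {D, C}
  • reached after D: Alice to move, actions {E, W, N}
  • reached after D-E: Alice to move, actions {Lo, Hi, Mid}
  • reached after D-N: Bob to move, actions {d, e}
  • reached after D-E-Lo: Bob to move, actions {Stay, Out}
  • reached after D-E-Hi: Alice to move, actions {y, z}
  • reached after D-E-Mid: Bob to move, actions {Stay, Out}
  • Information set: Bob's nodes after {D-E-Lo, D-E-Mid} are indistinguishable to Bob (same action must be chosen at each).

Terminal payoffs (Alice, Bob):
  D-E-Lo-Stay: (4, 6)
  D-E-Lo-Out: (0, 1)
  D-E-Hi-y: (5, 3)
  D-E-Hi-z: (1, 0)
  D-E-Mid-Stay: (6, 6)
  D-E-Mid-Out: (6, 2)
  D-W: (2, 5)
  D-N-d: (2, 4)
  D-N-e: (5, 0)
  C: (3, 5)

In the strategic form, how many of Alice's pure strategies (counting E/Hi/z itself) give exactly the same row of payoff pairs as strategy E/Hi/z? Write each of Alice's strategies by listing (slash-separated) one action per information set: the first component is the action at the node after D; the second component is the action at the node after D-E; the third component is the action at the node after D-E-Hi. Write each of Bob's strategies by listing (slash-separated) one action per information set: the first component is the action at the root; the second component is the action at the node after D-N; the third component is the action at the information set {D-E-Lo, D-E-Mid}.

Row for E/Hi/z (columns D/d/Stay, D/d/Out, D/e/Stay, D/e/Out, C/d/Stay, C/d/Out, C/e/Stay, C/e/Out): (1,0) (1,0) (1,0) (1,0) (3,5) (3,5) (3,5) (3,5).
Every one of Alice's information sets is on the play path for some reply by Bob when Alice follows E/Hi/z.
Changing the action at any of them therefore changes at least one column, so only E/Hi/z itself gives this row.

1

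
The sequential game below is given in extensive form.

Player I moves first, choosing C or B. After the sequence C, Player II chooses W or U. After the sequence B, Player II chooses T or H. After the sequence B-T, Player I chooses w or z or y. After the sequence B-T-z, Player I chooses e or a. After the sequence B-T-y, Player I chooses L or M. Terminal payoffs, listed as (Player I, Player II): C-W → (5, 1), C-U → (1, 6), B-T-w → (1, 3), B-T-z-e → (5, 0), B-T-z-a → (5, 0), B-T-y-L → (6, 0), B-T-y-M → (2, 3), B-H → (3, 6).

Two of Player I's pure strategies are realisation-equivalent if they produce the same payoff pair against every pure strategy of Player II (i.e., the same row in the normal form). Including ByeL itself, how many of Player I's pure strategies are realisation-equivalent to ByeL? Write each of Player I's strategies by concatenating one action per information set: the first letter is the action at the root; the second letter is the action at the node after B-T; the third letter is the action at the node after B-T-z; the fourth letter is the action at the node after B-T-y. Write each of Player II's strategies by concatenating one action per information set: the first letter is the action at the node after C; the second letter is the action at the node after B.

2

Row for ByeL (columns WT, WH, UT, UH): (6,0) (3,6) (6,0) (3,6).
Under ByeL, Player I's choice at the node after B-T-z can never be reached regardless of what Player II does, so varying those choices leaves every outcome unchanged.
Holding the reachable choices fixed and varying the unreachable one freely already gives 2 equivalent strategies.
No other strategy reproduces this row, so those 2 are the full class: ByeL, ByaL.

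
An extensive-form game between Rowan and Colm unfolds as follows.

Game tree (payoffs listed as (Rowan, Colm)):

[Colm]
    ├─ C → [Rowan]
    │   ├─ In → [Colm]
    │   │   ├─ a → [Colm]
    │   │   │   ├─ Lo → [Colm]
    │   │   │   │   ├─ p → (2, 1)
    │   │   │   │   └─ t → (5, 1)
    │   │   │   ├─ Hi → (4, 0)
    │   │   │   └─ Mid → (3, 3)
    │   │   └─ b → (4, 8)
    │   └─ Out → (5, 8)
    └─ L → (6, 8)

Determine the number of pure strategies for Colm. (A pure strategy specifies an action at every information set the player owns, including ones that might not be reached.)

24

Colm owns the root with actions {C, L} — two choices.
Colm owns the node after C-In with actions {a, b} — two choices.
Colm owns the node after C-In-a with actions {Lo, Hi, Mid} — three choices.
Colm owns the node after C-In-a-Lo with actions {p, t} — two choices.
A pure strategy fixes one action at each information set independently, so the count is the product 2 × 2 × 3 × 2 = 24.
(For reference, Rowan has 2 pure strategies, giving a 24×2 normal-form matrix.)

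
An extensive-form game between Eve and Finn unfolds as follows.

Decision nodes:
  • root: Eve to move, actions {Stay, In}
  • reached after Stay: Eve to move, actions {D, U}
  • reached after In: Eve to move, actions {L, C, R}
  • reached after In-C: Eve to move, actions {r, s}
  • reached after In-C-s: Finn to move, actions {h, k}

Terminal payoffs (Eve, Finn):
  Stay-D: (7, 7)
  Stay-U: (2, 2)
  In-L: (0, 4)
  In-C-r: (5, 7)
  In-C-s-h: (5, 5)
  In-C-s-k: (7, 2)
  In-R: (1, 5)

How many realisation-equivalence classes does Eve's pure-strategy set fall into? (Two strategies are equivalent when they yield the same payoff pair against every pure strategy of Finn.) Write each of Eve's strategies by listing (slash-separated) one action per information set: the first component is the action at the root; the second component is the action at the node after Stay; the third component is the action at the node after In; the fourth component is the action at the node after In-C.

Eve has 24 pure strategies: Stay/D/L/r, Stay/D/L/s, Stay/D/C/r, Stay/D/C/s, Stay/D/R/r, Stay/D/R/s, Stay/U/L/r, Stay/U/L/s, Stay/U/C/r, Stay/U/C/s, Stay/U/R/r, Stay/U/R/s, In/D/L/r, In/D/L/s, In/D/C/r, In/D/C/s, In/D/R/r, In/D/R/s, In/U/L/r, In/U/L/s, In/U/C/r, In/U/C/s, In/U/R/r, In/U/R/s. Columns: h, k.
{Stay/D/L/r, Stay/D/L/s, Stay/D/C/r, Stay/D/C/s, Stay/D/R/r, Stay/D/R/s} → row (7,7) (7,7)
{Stay/U/L/r, Stay/U/L/s, Stay/U/C/r, Stay/U/C/s, Stay/U/R/r, Stay/U/R/s} → row (2,2) (2,2)
{In/D/L/r, In/D/L/s, In/U/L/r, In/U/L/s} → row (0,4) (0,4)
{In/D/C/r, In/U/C/r} → row (5,7) (5,7)
{In/D/C/s, In/U/C/s} → row (5,5) (7,2)
{In/D/R/r, In/D/R/s, In/U/R/r, In/U/R/s} → row (1,5) (1,5)
That's 6 distinct rows out of 24 strategies.

6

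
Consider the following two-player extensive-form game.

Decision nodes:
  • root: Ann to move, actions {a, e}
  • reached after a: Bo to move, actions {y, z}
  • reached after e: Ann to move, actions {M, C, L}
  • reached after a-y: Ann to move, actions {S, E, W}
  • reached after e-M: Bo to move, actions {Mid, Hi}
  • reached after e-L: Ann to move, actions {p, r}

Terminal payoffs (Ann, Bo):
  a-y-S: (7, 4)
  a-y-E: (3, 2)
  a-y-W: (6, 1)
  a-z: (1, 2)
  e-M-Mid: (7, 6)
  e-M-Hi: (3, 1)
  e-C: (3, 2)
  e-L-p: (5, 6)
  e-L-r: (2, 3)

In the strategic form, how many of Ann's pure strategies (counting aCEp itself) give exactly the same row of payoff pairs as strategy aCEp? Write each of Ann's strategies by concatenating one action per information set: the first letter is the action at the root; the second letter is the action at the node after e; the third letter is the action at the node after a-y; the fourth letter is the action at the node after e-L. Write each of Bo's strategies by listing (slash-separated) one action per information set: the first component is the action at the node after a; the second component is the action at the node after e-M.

Row for aCEp (columns y/Mid, y/Hi, z/Mid, z/Hi): (3,2) (3,2) (1,2) (1,2).
Under aCEp, Ann's choice at the node after e and at the node after e-L can never be reached regardless of what Bo does, so varying those choices leaves every outcome unchanged.
Holding the reachable choices fixed and varying the unreachable ones freely already gives 3 × 2 = 6 equivalent strategies.
No other strategy reproduces this row, so those 6 are the full class: aMEp, aMEr, aCEp, aCEr, aLEp, aLEr.

6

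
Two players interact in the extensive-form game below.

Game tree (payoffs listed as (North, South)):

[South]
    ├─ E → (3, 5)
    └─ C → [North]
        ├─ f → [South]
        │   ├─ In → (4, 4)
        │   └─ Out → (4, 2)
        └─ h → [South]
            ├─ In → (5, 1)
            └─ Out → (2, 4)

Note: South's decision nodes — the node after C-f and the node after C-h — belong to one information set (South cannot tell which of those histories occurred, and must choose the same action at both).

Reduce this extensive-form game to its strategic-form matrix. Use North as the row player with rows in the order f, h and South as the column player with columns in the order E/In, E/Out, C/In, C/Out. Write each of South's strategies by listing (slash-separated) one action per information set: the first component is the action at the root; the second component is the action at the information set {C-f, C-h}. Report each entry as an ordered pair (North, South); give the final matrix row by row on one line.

f: (3,5) (3,5) (4,4) (4,2) | h: (3,5) (3,5) (5,1) (2,4)

Row f: E/In→(3,5), E/Out→(3,5), C/In→(4,4), C/Out→(4,2)
Row h: E/In→(3,5), E/Out→(3,5), C/In→(5,1), C/Out→(2,4)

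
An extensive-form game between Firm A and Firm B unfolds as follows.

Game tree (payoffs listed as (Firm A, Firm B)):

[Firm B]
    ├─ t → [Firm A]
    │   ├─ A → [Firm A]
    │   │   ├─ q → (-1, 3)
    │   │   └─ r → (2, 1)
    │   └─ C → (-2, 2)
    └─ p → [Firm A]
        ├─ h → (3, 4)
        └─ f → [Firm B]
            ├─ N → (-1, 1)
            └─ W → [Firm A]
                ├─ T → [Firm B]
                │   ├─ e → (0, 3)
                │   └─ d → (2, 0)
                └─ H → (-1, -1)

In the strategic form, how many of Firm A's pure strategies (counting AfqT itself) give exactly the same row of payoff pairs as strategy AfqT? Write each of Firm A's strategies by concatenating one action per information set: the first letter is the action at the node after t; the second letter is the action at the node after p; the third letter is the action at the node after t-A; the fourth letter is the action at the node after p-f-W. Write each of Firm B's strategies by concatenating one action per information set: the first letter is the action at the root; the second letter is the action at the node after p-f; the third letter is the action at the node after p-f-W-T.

1

Row for AfqT (columns tNe, tNd, tWe, tWd, pNe, pNd, pWe, pWd): (-1,3) (-1,3) (-1,3) (-1,3) (-1,1) (-1,1) (0,3) (2,0).
Every one of Firm A's information sets is on the play path for some reply by Firm B when Firm A follows AfqT.
Changing the action at any of them therefore changes at least one column, so only AfqT itself gives this row.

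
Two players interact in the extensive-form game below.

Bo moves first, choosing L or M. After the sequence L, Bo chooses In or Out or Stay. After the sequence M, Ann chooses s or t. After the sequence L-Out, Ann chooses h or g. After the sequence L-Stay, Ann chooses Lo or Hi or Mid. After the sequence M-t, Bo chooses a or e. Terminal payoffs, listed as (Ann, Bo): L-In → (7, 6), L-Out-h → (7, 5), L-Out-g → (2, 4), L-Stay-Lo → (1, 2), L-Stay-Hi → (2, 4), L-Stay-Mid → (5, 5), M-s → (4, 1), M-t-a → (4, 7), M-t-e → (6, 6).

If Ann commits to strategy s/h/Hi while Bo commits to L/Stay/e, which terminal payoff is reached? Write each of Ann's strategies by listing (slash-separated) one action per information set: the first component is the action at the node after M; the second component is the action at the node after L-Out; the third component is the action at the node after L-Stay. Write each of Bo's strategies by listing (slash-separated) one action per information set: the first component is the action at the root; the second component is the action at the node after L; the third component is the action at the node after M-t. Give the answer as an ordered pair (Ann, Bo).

(2, 4)

Trace the play path from the root:
  Bo plays L
  Bo plays Stay at [L]
  Ann plays Hi at [L-Stay]
→ terminal payoff (2, 4).
(Ann's choice at the node after M is never reached on this path, so it doesn't affect the outcome.)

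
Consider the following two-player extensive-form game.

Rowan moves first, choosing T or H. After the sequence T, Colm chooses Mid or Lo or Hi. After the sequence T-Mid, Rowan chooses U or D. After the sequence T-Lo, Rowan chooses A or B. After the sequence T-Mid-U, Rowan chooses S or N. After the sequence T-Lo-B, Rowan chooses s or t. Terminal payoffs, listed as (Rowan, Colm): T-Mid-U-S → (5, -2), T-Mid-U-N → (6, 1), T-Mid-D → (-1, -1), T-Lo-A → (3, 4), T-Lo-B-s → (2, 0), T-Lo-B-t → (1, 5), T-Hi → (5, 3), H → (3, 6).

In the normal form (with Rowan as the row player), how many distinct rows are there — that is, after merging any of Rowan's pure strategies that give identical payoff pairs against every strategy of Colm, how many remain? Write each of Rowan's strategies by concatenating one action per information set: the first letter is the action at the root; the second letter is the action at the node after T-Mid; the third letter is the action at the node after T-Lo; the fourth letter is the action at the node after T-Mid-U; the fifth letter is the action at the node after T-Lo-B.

Rowan has 32 pure strategies: TUASs, TUASt, TUANs, TUANt, TUBSs, TUBSt, TUBNs, TUBNt, TDASs, TDASt, TDANs, TDANt, TDBSs, TDBSt, TDBNs, TDBNt, HUASs, HUASt, HUANs, HUANt, HUBSs, HUBSt, HUBNs, HUBNt, HDASs, HDASt, HDANs, HDANt, HDBSs, HDBSt, HDBNs, HDBNt. Columns: Mid, Lo, Hi.
{TUASs, TUASt} → row (5,-2) (3,4) (5,3)
{TUANs, TUANt} → row (6,1) (3,4) (5,3)
{TUBSs} → row (5,-2) (2,0) (5,3)
{TUBSt} → row (5,-2) (1,5) (5,3)
{TUBNs} → row (6,1) (2,0) (5,3)
{TUBNt} → row (6,1) (1,5) (5,3)
{TDASs, TDASt, TDANs, TDANt} → row (-1,-1) (3,4) (5,3)
{TDBSs, TDBNs} → row (-1,-1) (2,0) (5,3)
{TDBSt, TDBNt} → row (-1,-1) (1,5) (5,3)
{HUASs, HUASt, HUANs, HUANt, HUBSs, HUBSt, HUBNs, HUBNt, HDASs, HDASt, HDANs, HDANt, HDBSs, HDBSt, HDBNs, HDBNt} → row (3,6) (3,6) (3,6)
That's 10 distinct rows out of 32 strategies.

10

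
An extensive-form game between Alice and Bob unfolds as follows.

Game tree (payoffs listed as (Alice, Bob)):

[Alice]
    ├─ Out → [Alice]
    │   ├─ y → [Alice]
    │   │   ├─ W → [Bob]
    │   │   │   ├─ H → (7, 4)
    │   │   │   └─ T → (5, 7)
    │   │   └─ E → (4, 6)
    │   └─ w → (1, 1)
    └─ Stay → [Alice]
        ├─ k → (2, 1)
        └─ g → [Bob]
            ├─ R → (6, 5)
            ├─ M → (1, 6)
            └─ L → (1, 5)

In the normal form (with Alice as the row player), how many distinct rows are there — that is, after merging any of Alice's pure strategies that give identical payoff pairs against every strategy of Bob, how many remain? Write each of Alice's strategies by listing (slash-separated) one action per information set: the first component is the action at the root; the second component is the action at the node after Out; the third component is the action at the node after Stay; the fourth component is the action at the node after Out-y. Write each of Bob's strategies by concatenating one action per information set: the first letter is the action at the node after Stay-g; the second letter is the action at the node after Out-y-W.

Alice has 16 pure strategies: Out/y/k/W, Out/y/k/E, Out/y/g/W, Out/y/g/E, Out/w/k/W, Out/w/k/E, Out/w/g/W, Out/w/g/E, Stay/y/k/W, Stay/y/k/E, Stay/y/g/W, Stay/y/g/E, Stay/w/k/W, Stay/w/k/E, Stay/w/g/W, Stay/w/g/E. Columns: RH, RT, MH, MT, LH, LT.
{Out/y/k/W, Out/y/g/W} → row (7,4) (5,7) (7,4) (5,7) (7,4) (5,7)
{Out/y/k/E, Out/y/g/E} → row (4,6) (4,6) (4,6) (4,6) (4,6) (4,6)
{Out/w/k/W, Out/w/k/E, Out/w/g/W, Out/w/g/E} → row (1,1) (1,1) (1,1) (1,1) (1,1) (1,1)
{Stay/y/k/W, Stay/y/k/E, Stay/w/k/W, Stay/w/k/E} → row (2,1) (2,1) (2,1) (2,1) (2,1) (2,1)
{Stay/y/g/W, Stay/y/g/E, Stay/w/g/W, Stay/w/g/E} → row (6,5) (6,5) (1,6) (1,6) (1,5) (1,5)
That's 5 distinct rows out of 16 strategies.

5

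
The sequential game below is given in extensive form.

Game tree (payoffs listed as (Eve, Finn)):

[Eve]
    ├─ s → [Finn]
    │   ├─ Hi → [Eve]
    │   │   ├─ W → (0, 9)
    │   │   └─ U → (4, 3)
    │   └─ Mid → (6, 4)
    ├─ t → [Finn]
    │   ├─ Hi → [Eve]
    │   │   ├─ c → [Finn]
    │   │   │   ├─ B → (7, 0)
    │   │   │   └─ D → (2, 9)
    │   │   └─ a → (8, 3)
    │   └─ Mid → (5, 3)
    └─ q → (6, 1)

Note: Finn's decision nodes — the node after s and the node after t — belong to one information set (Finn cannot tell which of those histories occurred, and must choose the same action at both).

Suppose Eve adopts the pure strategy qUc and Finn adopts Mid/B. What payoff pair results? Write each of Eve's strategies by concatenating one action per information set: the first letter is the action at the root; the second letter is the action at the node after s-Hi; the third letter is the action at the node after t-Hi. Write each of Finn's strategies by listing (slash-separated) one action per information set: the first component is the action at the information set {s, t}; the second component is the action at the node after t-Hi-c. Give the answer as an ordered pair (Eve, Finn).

Trace the play path from the root:
  Eve plays q
→ terminal payoff (6, 1).
(Eve's choice at the node after s-Hi is never reached on this path, so it doesn't affect the outcome.)

(6, 1)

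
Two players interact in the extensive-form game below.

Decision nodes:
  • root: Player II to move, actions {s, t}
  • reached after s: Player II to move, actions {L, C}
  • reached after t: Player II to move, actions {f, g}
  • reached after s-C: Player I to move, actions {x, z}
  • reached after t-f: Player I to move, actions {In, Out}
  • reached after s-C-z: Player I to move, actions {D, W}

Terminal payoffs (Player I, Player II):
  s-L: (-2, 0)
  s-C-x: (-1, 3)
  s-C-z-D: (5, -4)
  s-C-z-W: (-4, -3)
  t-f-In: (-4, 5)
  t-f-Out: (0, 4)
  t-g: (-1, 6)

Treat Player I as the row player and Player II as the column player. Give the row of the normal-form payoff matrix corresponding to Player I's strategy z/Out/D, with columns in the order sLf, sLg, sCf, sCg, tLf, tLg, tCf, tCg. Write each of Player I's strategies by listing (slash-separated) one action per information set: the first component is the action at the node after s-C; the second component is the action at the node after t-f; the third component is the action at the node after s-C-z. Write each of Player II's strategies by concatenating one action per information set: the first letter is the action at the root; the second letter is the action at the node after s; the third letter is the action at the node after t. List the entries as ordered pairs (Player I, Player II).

(-2,0) (-2,0) (5,-4) (5,-4) (0,4) (-1,6) (0,4) (-1,6)

vs sLf: Player II plays s → Player II plays L at [s] → (-2, 0)
vs sLg: Player II plays s → Player II plays L at [s] → (-2, 0)
vs sCf: Player II plays s → Player II plays C at [s] → Player I plays z at [s-C] → Player I plays D at [s-C-z] → (5, -4)
vs sCg: Player II plays s → Player II plays C at [s] → Player I plays z at [s-C] → Player I plays D at [s-C-z] → (5, -4)
vs tLf: Player II plays t → Player II plays f at [t] → Player I plays Out at [t-f] → (0, 4)
vs tLg: Player II plays t → Player II plays g at [t] → (-1, 6)
vs tCf: Player II plays t → Player II plays f at [t] → Player I plays Out at [t-f] → (0, 4)
vs tCg: Player II plays t → Player II plays g at [t] → (-1, 6)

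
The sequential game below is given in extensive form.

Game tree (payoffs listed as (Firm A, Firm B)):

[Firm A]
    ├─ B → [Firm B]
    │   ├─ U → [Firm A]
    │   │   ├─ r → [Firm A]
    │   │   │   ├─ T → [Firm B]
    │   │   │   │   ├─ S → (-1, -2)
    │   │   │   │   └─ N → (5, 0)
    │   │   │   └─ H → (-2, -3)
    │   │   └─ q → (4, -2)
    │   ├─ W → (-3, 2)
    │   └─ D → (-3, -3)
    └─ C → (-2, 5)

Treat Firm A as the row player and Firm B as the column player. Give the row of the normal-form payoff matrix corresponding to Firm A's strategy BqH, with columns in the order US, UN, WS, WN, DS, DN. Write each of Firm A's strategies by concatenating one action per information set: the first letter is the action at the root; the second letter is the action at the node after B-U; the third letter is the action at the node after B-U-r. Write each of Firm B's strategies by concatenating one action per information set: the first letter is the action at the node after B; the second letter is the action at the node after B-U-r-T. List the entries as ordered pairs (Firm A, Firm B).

(4,-2) (4,-2) (-3,2) (-3,2) (-3,-3) (-3,-3)

vs US: Firm A plays B → Firm B plays U at [B] → Firm A plays q at [B-U] → (4, -2)
vs UN: Firm A plays B → Firm B plays U at [B] → Firm A plays q at [B-U] → (4, -2)
vs WS: Firm A plays B → Firm B plays W at [B] → (-3, 2)
vs WN: Firm A plays B → Firm B plays W at [B] → (-3, 2)
vs DS: Firm A plays B → Firm B plays D at [B] → (-3, -3)
vs DN: Firm A plays B → Firm B plays D at [B] → (-3, -3)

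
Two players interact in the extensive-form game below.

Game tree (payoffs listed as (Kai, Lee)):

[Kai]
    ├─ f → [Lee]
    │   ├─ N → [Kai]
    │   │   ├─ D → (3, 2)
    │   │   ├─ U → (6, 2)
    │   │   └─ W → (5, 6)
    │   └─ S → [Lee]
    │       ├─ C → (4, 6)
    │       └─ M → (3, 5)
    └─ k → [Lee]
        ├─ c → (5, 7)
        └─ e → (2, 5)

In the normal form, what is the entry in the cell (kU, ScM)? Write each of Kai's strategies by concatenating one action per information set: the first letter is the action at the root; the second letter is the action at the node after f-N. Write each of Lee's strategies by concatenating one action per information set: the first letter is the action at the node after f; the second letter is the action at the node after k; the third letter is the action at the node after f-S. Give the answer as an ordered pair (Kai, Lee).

Trace the play path from the root:
  Kai plays k
  Lee plays c at [k]
→ terminal payoff (5, 7).
(Kai's choice at the node after f-N is never reached on this path, so it doesn't affect the outcome.)

(5, 7)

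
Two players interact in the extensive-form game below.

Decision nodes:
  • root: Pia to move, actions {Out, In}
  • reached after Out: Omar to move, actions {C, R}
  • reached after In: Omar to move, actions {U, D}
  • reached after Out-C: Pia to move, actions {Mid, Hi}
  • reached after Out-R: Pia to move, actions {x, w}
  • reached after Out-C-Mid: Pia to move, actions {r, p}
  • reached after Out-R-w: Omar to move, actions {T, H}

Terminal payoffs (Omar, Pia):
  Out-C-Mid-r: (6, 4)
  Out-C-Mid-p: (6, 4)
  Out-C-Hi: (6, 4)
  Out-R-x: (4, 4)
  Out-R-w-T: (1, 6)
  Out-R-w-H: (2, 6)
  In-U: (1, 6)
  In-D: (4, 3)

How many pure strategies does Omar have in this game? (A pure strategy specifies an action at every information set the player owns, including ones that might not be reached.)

8

Omar owns the node after Out with actions {C, R} — two choices.
Omar owns the node after In with actions {U, D} — two choices.
Omar owns the node after Out-R-w with actions {T, H} — two choices.
A pure strategy fixes one action at each information set independently, so the count is the product 2 × 2 × 2 = 8.
(For reference, Pia has 16 pure strategies, giving a 8×16 normal-form matrix.)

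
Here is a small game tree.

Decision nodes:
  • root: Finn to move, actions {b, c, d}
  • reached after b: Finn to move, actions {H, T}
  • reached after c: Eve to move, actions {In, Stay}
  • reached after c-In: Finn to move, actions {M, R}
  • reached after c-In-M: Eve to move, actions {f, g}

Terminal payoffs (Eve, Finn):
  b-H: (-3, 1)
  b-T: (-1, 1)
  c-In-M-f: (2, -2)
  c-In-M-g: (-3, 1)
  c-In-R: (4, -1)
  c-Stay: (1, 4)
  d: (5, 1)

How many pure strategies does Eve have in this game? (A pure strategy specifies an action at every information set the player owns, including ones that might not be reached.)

4

Eve owns the node after c with actions {In, Stay} — two choices.
Eve owns the node after c-In-M with actions {f, g} — two choices.
A pure strategy fixes one action at each information set independently, so the count is the product 2 × 2 = 4.
(For reference, Finn has 12 pure strategies, giving a 4×12 normal-form matrix.)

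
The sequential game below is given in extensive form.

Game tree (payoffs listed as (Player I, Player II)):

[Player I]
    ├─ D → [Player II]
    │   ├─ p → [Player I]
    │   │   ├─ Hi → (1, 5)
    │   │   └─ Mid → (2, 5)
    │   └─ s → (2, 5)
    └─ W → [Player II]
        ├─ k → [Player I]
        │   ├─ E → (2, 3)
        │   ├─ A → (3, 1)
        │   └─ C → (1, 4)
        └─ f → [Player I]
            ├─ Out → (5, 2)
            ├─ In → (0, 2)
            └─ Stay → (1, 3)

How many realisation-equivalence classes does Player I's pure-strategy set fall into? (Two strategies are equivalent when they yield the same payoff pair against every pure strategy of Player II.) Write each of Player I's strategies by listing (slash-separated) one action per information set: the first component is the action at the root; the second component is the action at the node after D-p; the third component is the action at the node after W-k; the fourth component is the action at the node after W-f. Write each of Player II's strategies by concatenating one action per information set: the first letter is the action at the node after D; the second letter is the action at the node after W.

11

Player I has 36 pure strategies: D/Hi/E/Out, D/Hi/E/In, D/Hi/E/Stay, D/Hi/A/Out, D/Hi/A/In, D/Hi/A/Stay, D/Hi/C/Out, D/Hi/C/In, D/Hi/C/Stay, D/Mid/E/Out, D/Mid/E/In, D/Mid/E/Stay, D/Mid/A/Out, D/Mid/A/In, D/Mid/A/Stay, D/Mid/C/Out, D/Mid/C/In, D/Mid/C/Stay, W/Hi/E/Out, W/Hi/E/In, W/Hi/E/Stay, W/Hi/A/Out, W/Hi/A/In, W/Hi/A/Stay, W/Hi/C/Out, W/Hi/C/In, W/Hi/C/Stay, W/Mid/E/Out, W/Mid/E/In, W/Mid/E/Stay, W/Mid/A/Out, W/Mid/A/In, W/Mid/A/Stay, W/Mid/C/Out, W/Mid/C/In, W/Mid/C/Stay. Columns: pk, pf, sk, sf.
{D/Hi/E/Out, D/Hi/E/In, D/Hi/E/Stay, D/Hi/A/Out, D/Hi/A/In, D/Hi/A/Stay, D/Hi/C/Out, D/Hi/C/In, D/Hi/C/Stay} → row (1,5) (1,5) (2,5) (2,5)
{D/Mid/E/Out, D/Mid/E/In, D/Mid/E/Stay, D/Mid/A/Out, D/Mid/A/In, D/Mid/A/Stay, D/Mid/C/Out, D/Mid/C/In, D/Mid/C/Stay} → row (2,5) (2,5) (2,5) (2,5)
{W/Hi/E/Out, W/Mid/E/Out} → row (2,3) (5,2) (2,3) (5,2)
{W/Hi/E/In, W/Mid/E/In} → row (2,3) (0,2) (2,3) (0,2)
{W/Hi/E/Stay, W/Mid/E/Stay} → row (2,3) (1,3) (2,3) (1,3)
{W/Hi/A/Out, W/Mid/A/Out} → row (3,1) (5,2) (3,1) (5,2)
{W/Hi/A/In, W/Mid/A/In} → row (3,1) (0,2) (3,1) (0,2)
{W/Hi/A/Stay, W/Mid/A/Stay} → row (3,1) (1,3) (3,1) (1,3)
{W/Hi/C/Out, W/Mid/C/Out} → row (1,4) (5,2) (1,4) (5,2)
{W/Hi/C/In, W/Mid/C/In} → row (1,4) (0,2) (1,4) (0,2)
{W/Hi/C/Stay, W/Mid/C/Stay} → row (1,4) (1,3) (1,4) (1,3)
That's 11 distinct rows out of 36 strategies.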